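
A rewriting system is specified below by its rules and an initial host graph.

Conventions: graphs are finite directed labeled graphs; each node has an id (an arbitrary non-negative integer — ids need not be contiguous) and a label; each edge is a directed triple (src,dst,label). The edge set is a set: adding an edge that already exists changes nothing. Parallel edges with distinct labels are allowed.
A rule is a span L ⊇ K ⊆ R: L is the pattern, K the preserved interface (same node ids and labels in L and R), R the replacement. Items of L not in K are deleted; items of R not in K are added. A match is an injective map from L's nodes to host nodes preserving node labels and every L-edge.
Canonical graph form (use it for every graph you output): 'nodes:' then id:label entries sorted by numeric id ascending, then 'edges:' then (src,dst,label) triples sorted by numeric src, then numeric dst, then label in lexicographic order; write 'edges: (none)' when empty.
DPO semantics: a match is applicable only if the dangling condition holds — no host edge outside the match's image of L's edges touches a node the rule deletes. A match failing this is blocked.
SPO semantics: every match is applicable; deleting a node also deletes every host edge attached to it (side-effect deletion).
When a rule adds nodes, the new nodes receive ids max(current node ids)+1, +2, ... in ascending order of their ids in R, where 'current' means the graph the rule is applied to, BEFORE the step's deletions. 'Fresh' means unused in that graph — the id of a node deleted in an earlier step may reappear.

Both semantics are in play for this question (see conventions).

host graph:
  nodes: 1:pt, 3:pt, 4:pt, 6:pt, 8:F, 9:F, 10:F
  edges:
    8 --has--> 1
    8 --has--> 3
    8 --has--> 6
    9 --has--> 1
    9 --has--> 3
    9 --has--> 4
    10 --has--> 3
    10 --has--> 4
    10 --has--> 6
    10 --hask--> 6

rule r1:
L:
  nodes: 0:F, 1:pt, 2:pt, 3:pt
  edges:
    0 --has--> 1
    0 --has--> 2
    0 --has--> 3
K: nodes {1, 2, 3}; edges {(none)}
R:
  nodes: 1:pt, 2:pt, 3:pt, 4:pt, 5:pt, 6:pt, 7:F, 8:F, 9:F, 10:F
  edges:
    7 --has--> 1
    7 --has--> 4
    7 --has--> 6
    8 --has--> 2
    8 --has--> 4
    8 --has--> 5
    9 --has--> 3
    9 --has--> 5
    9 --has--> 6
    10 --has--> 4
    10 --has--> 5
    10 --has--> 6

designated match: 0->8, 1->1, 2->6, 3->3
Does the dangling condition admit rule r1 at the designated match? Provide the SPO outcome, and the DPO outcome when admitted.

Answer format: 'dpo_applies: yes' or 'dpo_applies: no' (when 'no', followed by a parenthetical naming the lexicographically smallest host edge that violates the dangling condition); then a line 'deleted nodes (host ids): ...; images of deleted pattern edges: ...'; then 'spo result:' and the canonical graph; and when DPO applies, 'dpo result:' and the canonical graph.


dpo_applies: yes
deleted nodes (host ids): 8; images of deleted pattern edges: (8,1,has); (8,3,has); (8,6,has)
spo result:
nodes: 1:pt, 3:pt, 4:pt, 6:pt, 9:F, 10:F, 11:pt, 12:pt, 13:pt, 14:F, 15:F, 16:F, 17:F
edges: (9,1,has); (9,3,has); (9,4,has); (10,3,has); (10,4,has); (10,6,has); (10,6,hask); (14,1,has); (14,11,has); (14,13,has); (15,6,has); (15,11,has); (15,12,has); (16,3,has); (16,12,has); (16,13,has); (17,11,has); (17,12,has); (17,13,has)
dpo result:
nodes: 1:pt, 3:pt, 4:pt, 6:pt, 9:F, 10:F, 11:pt, 12:pt, 13:pt, 14:F, 15:F, 16:F, 17:F
edges: (9,1,has); (9,3,has); (9,4,has); (10,3,has); (10,4,has); (10,6,has); (10,6,hask); (14,1,has); (14,11,has); (14,13,has); (15,6,has); (15,11,has); (15,12,has); (16,3,has); (16,12,has); (16,13,has); (17,11,has); (17,12,has); (17,13,has)


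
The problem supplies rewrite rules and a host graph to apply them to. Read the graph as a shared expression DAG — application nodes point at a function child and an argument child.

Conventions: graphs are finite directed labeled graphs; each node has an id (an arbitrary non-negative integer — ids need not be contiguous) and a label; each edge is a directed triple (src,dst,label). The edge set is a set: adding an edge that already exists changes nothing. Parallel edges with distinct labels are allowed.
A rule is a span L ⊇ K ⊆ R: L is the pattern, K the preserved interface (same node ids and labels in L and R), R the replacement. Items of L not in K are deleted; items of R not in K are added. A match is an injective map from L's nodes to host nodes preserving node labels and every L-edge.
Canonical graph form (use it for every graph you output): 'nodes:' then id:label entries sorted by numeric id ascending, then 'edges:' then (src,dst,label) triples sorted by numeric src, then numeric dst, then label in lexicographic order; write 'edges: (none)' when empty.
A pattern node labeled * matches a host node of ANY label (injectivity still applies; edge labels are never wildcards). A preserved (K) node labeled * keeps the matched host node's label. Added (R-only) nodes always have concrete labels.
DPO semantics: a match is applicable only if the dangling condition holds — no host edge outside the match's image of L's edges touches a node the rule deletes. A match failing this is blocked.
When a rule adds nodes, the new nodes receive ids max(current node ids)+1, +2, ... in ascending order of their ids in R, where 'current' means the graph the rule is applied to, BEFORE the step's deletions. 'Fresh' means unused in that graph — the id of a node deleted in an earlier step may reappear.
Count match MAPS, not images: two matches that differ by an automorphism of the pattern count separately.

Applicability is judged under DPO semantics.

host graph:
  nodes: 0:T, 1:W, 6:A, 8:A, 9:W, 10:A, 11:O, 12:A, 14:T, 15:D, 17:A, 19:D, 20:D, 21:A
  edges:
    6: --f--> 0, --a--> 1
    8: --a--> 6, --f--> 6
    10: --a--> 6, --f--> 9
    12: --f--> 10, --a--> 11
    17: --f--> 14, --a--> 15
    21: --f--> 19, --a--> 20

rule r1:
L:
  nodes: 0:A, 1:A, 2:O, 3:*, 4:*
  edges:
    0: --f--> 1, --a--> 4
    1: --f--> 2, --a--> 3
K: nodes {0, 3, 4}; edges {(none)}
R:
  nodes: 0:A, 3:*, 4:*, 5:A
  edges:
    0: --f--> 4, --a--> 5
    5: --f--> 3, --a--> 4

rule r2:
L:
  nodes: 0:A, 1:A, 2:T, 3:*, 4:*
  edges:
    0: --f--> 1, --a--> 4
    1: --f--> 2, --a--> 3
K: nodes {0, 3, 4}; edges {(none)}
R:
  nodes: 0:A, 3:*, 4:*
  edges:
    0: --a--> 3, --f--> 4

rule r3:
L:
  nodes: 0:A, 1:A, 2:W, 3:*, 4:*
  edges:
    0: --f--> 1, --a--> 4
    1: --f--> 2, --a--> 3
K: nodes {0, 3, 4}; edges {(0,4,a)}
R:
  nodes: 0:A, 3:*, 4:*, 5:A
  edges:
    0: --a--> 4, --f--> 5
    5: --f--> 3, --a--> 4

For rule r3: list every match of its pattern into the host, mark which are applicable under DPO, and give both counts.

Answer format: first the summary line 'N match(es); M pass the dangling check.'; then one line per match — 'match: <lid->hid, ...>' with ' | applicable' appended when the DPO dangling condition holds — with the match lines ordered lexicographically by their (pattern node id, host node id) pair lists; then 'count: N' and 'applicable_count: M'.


1 match(es); 1 pass the dangling check.
match: 0->12, 1->10, 2->9, 3->6, 4->11 | applicable
count: 1
applicable_count: 1


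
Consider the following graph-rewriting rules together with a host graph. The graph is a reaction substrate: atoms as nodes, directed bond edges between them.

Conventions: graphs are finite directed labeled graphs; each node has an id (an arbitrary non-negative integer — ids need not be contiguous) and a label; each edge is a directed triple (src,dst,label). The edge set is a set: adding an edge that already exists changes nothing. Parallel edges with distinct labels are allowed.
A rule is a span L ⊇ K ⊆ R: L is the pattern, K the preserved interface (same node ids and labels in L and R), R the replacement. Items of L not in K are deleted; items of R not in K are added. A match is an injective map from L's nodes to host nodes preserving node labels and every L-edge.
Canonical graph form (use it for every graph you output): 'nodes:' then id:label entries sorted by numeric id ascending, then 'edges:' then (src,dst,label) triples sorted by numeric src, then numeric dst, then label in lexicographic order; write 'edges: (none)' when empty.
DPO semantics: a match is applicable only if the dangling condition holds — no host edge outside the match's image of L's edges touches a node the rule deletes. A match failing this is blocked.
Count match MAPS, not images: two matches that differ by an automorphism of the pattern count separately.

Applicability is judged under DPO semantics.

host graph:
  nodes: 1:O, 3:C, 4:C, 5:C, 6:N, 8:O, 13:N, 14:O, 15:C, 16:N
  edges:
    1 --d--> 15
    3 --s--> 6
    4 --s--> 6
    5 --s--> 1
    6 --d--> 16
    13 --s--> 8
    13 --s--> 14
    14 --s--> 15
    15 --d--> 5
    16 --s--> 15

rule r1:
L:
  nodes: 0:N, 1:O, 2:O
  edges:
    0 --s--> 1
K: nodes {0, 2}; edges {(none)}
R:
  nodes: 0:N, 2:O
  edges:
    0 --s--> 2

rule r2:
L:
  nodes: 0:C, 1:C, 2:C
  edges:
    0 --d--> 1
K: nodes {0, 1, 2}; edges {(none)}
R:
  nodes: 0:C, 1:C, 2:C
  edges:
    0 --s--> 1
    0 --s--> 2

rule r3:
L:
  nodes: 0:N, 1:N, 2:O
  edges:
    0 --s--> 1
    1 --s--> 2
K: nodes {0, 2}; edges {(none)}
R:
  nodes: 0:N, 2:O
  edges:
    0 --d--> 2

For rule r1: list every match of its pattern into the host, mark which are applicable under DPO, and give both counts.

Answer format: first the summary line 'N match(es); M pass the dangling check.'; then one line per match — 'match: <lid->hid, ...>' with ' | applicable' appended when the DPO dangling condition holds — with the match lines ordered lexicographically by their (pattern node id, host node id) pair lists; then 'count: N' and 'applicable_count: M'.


4 match(es); 2 pass the dangling check.
match: 0->13, 1->8, 2->1 | applicable
match: 0->13, 1->8, 2->14 | applicable
match: 0->13, 1->14, 2->1
match: 0->13, 1->14, 2->8
count: 4
applicable_count: 2


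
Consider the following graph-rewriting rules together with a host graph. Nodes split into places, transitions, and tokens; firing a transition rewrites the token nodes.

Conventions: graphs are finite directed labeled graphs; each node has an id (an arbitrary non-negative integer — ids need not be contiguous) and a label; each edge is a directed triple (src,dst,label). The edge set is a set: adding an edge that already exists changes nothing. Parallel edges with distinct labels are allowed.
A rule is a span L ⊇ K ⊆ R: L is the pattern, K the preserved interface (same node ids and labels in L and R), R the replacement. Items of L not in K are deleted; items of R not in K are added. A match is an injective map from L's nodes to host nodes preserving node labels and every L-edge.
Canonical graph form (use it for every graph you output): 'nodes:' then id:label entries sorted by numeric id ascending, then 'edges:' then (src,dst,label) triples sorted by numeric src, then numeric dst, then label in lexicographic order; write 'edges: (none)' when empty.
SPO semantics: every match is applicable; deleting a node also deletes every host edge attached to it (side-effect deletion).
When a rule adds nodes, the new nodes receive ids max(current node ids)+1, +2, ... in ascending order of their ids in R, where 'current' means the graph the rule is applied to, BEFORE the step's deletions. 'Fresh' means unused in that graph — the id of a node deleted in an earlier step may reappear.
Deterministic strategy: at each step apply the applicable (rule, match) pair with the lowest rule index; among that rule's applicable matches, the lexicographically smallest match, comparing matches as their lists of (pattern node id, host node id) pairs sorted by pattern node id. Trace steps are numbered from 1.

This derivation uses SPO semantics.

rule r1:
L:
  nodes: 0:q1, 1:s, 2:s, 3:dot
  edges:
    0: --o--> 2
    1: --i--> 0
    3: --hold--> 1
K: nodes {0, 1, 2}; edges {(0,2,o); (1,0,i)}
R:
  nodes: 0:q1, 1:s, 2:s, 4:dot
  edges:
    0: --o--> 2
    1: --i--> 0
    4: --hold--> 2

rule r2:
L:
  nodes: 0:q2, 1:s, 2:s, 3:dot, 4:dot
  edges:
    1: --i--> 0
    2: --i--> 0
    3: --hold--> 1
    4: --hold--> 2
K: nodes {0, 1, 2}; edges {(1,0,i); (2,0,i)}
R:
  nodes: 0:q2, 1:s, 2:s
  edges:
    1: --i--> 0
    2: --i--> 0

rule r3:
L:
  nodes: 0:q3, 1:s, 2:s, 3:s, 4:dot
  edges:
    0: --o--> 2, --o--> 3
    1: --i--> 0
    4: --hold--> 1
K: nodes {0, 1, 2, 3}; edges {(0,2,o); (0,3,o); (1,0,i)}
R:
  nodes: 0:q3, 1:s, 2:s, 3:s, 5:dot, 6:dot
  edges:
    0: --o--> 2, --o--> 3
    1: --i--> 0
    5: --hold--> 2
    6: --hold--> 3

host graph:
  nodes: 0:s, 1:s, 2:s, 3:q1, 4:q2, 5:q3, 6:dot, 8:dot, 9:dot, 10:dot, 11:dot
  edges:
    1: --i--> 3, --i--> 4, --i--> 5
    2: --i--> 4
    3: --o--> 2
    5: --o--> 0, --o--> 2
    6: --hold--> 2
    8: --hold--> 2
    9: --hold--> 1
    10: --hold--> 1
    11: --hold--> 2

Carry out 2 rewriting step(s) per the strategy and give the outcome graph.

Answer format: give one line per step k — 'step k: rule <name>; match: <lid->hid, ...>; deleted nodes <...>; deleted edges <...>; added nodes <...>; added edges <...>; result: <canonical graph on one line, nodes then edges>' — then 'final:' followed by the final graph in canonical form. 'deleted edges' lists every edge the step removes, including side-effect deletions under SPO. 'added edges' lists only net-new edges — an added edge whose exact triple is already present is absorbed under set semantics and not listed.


step 1: rule r1; match: 0->3, 1->1, 2->2, 3->9; deleted nodes 9; deleted edges (9,1,hold); added nodes 12; added edges (12,2,hold); result: nodes: 0:s, 1:s, 2:s, 3:q1, 4:q2, 5:q3, 6:dot, 8:dot, 10:dot, 11:dot, 12:dot edges: (1,3,i); (1,4,i); (1,5,i); (2,4,i); (3,2,o); (5,0,o); (5,2,o); (6,2,hold); (8,2,hold); (10,1,hold); (11,2,hold); (12,2,hold)
step 2: rule r1; match: 0->3, 1->1, 2->2, 3->10; deleted nodes 10; deleted edges (10,1,hold); added nodes 13; added edges (13,2,hold); result: nodes: 0:s, 1:s, 2:s, 3:q1, 4:q2, 5:q3, 6:dot, 8:dot, 11:dot, 12:dot, 13:dot edges: (1,3,i); (1,4,i); (1,5,i); (2,4,i); (3,2,o); (5,0,o); (5,2,o); (6,2,hold); (8,2,hold); (11,2,hold); (12,2,hold); (13,2,hold)
final:
nodes: 0:s, 1:s, 2:s, 3:q1, 4:q2, 5:q3, 6:dot, 8:dot, 11:dot, 12:dot, 13:dot
edges: (1,3,i); (1,4,i); (1,5,i); (2,4,i); (3,2,o); (5,0,o); (5,2,o); (6,2,hold); (8,2,hold); (11,2,hold); (12,2,hold); (13,2,hold)


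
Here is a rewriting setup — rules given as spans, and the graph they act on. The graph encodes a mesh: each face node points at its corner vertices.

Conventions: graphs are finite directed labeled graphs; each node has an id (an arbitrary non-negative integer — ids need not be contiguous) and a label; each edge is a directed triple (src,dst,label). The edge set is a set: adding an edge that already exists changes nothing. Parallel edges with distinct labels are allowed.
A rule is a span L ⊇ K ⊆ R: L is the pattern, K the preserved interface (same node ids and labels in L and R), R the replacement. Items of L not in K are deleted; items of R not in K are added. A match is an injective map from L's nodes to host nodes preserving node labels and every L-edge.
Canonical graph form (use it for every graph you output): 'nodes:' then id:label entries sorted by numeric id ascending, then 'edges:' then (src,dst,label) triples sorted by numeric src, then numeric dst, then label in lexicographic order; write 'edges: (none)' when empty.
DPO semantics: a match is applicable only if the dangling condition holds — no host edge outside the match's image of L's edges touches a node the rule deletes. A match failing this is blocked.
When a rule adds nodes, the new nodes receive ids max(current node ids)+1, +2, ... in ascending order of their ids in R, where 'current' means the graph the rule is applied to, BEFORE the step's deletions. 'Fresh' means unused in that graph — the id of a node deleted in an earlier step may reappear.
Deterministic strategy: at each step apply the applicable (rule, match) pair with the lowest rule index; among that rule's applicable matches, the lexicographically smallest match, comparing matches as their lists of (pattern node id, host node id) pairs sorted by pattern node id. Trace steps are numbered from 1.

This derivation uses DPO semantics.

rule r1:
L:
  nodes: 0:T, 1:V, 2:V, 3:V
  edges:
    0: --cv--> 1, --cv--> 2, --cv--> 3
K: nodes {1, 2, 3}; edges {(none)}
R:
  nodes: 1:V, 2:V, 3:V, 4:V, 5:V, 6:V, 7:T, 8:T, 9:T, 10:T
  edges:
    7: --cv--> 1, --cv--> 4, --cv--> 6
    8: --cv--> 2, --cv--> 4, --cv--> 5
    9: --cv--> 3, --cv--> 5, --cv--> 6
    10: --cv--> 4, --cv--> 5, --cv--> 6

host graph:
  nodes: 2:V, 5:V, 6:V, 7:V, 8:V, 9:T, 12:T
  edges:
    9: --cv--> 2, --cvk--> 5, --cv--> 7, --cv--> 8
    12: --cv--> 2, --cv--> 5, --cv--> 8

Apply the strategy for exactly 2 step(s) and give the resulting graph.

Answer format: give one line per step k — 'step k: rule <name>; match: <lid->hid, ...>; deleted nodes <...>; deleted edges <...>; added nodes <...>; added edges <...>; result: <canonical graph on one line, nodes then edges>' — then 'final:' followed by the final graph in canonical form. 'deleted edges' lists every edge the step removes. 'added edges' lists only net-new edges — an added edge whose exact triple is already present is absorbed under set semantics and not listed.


step 1: rule r1; match: 0->12, 1->2, 2->5, 3->8; deleted nodes 12; deleted edges (12,2,cv); (12,5,cv); (12,8,cv); added nodes 13, 14, 15, 16, 17, 18, 19; added edges (16,2,cv); (16,13,cv); (16,15,cv); (17,5,cv); (17,13,cv); (17,14,cv); (18,8,cv); (18,14,cv); (18,15,cv); (19,13,cv); (19,14,cv); (19,15,cv); result: nodes: 2:V, 5:V, 6:V, 7:V, 8:V, 9:T, 13:V, 14:V, 15:V, 16:T, 17:T, 18:T, 19:T edges: (9,2,cv); (9,5,cvk); (9,7,cv); (9,8,cv); (16,2,cv); (16,13,cv); (16,15,cv); (17,5,cv); (17,13,cv); (17,14,cv); (18,8,cv); (18,14,cv); (18,15,cv); (19,13,cv); (19,14,cv); (19,15,cv)
step 2: rule r1; match: 0->16, 1->2, 2->13, 3->15; deleted nodes 16; deleted edges (16,2,cv); (16,13,cv); (16,15,cv); added nodes 20, 21, 22, 23, 24, 25, 26; added edges (23,2,cv); (23,20,cv); (23,22,cv); (24,13,cv); (24,20,cv); (24,21,cv); (25,15,cv); (25,21,cv); (25,22,cv); (26,20,cv); (26,21,cv); (26,22,cv); result: nodes: 2:V, 5:V, 6:V, 7:V, 8:V, 9:T, 13:V, 14:V, 15:V, 17:T, 18:T, 19:T, 20:V, 21:V, 22:V, 23:T, 24:T, 25:T, 26:T edges: (9,2,cv); (9,5,cvk); (9,7,cv); (9,8,cv); (17,5,cv); (17,13,cv); (17,14,cv); (18,8,cv); (18,14,cv); (18,15,cv); (19,13,cv); (19,14,cv); (19,15,cv); (23,2,cv); (23,20,cv); (23,22,cv); (24,13,cv); (24,20,cv); (24,21,cv); (25,15,cv); (25,21,cv); (25,22,cv); (26,20,cv); (26,21,cv); (26,22,cv)
final:
nodes: 2:V, 5:V, 6:V, 7:V, 8:V, 9:T, 13:V, 14:V, 15:V, 17:T, 18:T, 19:T, 20:V, 21:V, 22:V, 23:T, 24:T, 25:T, 26:T
edges: (9,2,cv); (9,5,cvk); (9,7,cv); (9,8,cv); (17,5,cv); (17,13,cv); (17,14,cv); (18,8,cv); (18,14,cv); (18,15,cv); (19,13,cv); (19,14,cv); (19,15,cv); (23,2,cv); (23,20,cv); (23,22,cv); (24,13,cv); (24,20,cv); (24,21,cv); (25,15,cv); (25,21,cv); (25,22,cv); (26,20,cv); (26,21,cv); (26,22,cv)


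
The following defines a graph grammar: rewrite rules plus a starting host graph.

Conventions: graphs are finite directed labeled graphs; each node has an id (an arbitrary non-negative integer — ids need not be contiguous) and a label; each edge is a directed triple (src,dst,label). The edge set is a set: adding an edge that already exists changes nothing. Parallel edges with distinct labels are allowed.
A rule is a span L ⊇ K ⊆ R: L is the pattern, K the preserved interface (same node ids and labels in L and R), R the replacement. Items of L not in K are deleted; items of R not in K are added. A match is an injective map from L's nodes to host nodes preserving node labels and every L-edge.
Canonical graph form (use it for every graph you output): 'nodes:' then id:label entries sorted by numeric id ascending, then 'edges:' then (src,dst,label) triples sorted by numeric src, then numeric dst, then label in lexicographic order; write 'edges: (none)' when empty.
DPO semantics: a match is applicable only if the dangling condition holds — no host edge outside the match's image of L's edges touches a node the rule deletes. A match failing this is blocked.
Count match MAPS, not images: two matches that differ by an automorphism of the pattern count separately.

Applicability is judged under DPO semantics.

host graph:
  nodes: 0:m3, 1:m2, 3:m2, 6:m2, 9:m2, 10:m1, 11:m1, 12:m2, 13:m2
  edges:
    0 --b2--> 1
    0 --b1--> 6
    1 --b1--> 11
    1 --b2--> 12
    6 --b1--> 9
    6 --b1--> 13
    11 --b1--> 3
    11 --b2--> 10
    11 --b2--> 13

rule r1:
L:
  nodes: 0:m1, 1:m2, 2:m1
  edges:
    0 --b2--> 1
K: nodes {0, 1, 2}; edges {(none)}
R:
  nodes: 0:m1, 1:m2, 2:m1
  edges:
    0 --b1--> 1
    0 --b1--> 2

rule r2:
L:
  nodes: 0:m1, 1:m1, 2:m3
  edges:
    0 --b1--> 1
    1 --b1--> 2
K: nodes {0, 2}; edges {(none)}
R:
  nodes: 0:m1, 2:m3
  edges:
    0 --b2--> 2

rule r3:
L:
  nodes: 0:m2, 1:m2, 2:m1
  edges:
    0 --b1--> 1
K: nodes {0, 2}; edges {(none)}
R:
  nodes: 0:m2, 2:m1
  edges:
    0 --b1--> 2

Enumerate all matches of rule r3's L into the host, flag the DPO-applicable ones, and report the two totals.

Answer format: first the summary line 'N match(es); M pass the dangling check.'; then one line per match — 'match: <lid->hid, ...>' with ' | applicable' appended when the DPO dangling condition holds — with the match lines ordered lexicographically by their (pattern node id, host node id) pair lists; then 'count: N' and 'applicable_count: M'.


4 match(es); 2 pass the dangling check.
match: 0->6, 1->9, 2->10 | applicable
match: 0->6, 1->9, 2->11 | applicable
match: 0->6, 1->13, 2->10
match: 0->6, 1->13, 2->11
count: 4
applicable_count: 2


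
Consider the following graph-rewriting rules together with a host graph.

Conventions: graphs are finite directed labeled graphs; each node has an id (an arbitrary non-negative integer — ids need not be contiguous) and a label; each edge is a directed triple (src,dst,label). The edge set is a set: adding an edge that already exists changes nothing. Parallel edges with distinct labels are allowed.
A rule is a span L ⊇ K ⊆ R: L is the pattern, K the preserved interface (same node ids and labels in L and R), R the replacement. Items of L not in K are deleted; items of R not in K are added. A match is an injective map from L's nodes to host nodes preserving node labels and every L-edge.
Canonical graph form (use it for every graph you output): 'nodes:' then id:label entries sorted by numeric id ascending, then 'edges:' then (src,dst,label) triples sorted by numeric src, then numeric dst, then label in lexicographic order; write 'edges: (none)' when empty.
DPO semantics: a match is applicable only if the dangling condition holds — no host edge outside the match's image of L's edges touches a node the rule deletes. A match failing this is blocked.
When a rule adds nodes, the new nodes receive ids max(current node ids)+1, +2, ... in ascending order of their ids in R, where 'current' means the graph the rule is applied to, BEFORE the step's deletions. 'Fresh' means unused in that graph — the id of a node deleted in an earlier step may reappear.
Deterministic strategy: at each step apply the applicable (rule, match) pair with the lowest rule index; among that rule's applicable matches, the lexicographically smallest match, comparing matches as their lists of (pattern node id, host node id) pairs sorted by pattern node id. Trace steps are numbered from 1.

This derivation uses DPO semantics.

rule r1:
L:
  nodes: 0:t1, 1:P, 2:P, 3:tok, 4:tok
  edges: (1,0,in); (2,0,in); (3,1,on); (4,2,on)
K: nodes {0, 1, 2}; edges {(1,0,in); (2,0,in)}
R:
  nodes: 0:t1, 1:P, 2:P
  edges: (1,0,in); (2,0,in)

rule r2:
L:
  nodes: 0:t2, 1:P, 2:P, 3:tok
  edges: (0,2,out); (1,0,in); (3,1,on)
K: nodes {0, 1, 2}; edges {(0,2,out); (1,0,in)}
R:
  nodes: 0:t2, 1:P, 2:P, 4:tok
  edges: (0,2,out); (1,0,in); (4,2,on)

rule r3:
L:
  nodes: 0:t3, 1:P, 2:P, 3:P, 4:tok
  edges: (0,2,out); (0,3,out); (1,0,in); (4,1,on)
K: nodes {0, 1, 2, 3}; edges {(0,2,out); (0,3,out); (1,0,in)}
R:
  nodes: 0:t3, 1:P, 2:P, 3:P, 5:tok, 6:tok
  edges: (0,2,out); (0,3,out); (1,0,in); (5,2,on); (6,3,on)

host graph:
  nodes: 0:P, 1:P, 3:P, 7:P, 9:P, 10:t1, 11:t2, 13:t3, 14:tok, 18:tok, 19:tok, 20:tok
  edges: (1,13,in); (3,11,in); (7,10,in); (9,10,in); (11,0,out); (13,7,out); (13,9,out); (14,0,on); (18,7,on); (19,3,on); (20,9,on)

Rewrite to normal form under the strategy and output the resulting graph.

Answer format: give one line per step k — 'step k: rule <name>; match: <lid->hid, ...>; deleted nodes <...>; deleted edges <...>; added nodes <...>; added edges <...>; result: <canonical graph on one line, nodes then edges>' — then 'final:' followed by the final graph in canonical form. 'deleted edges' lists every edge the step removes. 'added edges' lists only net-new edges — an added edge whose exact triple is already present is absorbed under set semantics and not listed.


step 1: rule r1; match: 0->10, 1->7, 2->9, 3->18, 4->20; deleted nodes 18, 20; deleted edges (18,7,on); (20,9,on); added nodes (none); added edges (none); result: nodes: 0:P, 1:P, 3:P, 7:P, 9:P, 10:t1, 11:t2, 13:t3, 14:tok, 19:tok edges: (1,13,in); (3,11,in); (7,10,in); (9,10,in); (11,0,out); (13,7,out); (13,9,out); (14,0,on); (19,3,on)
step 2: rule r2; match: 0->11, 1->3, 2->0, 3->19; deleted nodes 19; deleted edges (19,3,on); added nodes 20; added edges (20,0,on); result: nodes: 0:P, 1:P, 3:P, 7:P, 9:P, 10:t1, 11:t2, 13:t3, 14:tok, 20:tok edges: (1,13,in); (3,11,in); (7,10,in); (9,10,in); (11,0,out); (13,7,out); (13,9,out); (14,0,on); (20,0,on)
final:
nodes: 0:P, 1:P, 3:P, 7:P, 9:P, 10:t1, 11:t2, 13:t3, 14:tok, 20:tok
edges: (1,13,in); (3,11,in); (7,10,in); (9,10,in); (11,0,out); (13,7,out); (13,9,out); (14,0,on); (20,0,on)


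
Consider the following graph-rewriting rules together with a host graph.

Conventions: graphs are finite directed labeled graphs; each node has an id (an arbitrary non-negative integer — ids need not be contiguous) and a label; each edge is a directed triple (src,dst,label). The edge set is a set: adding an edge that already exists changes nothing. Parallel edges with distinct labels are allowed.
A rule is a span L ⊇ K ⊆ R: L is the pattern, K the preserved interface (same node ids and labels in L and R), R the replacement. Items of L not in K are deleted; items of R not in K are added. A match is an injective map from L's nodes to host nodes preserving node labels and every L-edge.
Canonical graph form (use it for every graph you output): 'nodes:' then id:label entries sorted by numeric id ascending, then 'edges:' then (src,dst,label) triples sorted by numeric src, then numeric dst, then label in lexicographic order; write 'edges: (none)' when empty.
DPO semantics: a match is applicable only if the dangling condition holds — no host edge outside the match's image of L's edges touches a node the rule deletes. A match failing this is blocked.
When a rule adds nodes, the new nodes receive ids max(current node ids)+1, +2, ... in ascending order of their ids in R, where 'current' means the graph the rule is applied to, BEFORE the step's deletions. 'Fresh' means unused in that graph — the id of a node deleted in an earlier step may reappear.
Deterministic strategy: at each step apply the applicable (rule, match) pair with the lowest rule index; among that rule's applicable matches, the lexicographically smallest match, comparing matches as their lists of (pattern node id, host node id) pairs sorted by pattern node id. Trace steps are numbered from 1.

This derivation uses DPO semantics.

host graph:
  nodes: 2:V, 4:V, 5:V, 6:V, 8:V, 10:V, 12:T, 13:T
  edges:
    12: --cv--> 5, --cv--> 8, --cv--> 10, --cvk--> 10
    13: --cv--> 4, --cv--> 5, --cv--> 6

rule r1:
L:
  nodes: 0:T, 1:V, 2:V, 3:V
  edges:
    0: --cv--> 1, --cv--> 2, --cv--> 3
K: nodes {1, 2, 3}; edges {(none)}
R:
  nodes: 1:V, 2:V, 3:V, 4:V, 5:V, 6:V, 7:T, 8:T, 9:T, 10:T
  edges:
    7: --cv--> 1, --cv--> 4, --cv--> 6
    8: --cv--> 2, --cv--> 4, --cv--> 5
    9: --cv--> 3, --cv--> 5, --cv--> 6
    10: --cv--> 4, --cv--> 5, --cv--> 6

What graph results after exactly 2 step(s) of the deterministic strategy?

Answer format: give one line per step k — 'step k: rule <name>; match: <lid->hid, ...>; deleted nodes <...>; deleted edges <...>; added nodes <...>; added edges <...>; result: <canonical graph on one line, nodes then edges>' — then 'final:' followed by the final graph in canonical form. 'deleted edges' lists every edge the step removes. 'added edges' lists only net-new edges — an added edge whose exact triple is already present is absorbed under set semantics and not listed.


step 1: rule r1; match: 0->13, 1->4, 2->5, 3->6; deleted nodes 13; deleted edges (13,4,cv); (13,5,cv); (13,6,cv); added nodes 14, 15, 16, 17, 18, 19, 20; added edges (17,4,cv); (17,14,cv); (17,16,cv); (18,5,cv); (18,14,cv); (18,15,cv); (19,6,cv); (19,15,cv); (19,16,cv); (20,14,cv); (20,15,cv); (20,16,cv); result: nodes: 2:V, 4:V, 5:V, 6:V, 8:V, 10:V, 12:T, 14:V, 15:V, 16:V, 17:T, 18:T, 19:T, 20:T edges: (12,5,cv); (12,8,cv); (12,10,cv); (12,10,cvk); (17,4,cv); (17,14,cv); (17,16,cv); (18,5,cv); (18,14,cv); (18,15,cv); (19,6,cv); (19,15,cv); (19,16,cv); (20,14,cv); (20,15,cv); (20,16,cv)
step 2: rule r1; match: 0->17, 1->4, 2->14, 3->16; deleted nodes 17; deleted edges (17,4,cv); (17,14,cv); (17,16,cv); added nodes 21, 22, 23, 24, 25, 26, 27; added edges (24,4,cv); (24,21,cv); (24,23,cv); (25,14,cv); (25,21,cv); (25,22,cv); (26,16,cv); (26,22,cv); (26,23,cv); (27,21,cv); (27,22,cv); (27,23,cv); result: nodes: 2:V, 4:V, 5:V, 6:V, 8:V, 10:V, 12:T, 14:V, 15:V, 16:V, 18:T, 19:T, 20:T, 21:V, 22:V, 23:V, 24:T, 25:T, 26:T, 27:T edges: (12,5,cv); (12,8,cv); (12,10,cv); (12,10,cvk); (18,5,cv); (18,14,cv); (18,15,cv); (19,6,cv); (19,15,cv); (19,16,cv); (20,14,cv); (20,15,cv); (20,16,cv); (24,4,cv); (24,21,cv); (24,23,cv); (25,14,cv); (25,21,cv); (25,22,cv); (26,16,cv); (26,22,cv); (26,23,cv); (27,21,cv); (27,22,cv); (27,23,cv)
final:
nodes: 2:V, 4:V, 5:V, 6:V, 8:V, 10:V, 12:T, 14:V, 15:V, 16:V, 18:T, 19:T, 20:T, 21:V, 22:V, 23:V, 24:T, 25:T, 26:T, 27:T
edges: (12,5,cv); (12,8,cv); (12,10,cv); (12,10,cvk); (18,5,cv); (18,14,cv); (18,15,cv); (19,6,cv); (19,15,cv); (19,16,cv); (20,14,cv); (20,15,cv); (20,16,cv); (24,4,cv); (24,21,cv); (24,23,cv); (25,14,cv); (25,21,cv); (25,22,cv); (26,16,cv); (26,22,cv); (26,23,cv); (27,21,cv); (27,22,cv); (27,23,cv)


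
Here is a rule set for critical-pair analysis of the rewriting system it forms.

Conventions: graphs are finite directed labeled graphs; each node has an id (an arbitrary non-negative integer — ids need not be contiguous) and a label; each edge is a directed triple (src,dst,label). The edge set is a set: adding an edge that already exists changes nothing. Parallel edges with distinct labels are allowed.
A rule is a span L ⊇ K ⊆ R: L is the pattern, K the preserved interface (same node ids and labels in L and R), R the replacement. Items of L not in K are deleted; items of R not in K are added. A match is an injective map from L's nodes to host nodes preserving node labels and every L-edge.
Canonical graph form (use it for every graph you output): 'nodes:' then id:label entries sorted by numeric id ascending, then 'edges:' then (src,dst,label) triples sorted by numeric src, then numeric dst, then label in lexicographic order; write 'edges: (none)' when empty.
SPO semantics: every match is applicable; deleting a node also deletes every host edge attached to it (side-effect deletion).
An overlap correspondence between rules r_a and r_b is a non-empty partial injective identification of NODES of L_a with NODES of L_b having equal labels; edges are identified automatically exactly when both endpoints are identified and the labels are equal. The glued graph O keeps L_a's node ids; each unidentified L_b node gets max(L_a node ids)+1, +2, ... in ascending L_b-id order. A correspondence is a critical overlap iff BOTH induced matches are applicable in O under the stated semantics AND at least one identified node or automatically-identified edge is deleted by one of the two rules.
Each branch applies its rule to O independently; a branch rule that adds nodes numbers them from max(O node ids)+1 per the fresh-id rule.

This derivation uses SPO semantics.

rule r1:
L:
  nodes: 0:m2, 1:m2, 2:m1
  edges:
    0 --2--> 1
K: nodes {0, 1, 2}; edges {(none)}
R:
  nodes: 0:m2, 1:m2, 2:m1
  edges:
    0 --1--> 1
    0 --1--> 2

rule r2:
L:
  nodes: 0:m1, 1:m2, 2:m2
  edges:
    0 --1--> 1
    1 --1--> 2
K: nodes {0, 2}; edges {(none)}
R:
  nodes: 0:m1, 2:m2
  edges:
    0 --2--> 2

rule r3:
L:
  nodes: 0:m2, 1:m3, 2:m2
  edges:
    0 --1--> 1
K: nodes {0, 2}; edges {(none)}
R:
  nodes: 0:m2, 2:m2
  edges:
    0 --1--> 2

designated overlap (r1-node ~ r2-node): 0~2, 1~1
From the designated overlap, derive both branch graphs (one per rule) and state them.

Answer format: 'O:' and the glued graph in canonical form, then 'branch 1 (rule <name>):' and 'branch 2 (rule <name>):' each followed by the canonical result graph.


O:
nodes: 0:m2, 1:m2, 2:m1, 3:m1
edges: (0,1,2); (1,0,1); (3,1,1)
branch 1 (rule r1):
nodes: 0:m2, 1:m2, 2:m1, 3:m1
edges: (0,1,1); (0,2,1); (1,0,1); (3,1,1)
branch 2 (rule r2):
nodes: 0:m2, 2:m1, 3:m1
edges: (3,0,2)


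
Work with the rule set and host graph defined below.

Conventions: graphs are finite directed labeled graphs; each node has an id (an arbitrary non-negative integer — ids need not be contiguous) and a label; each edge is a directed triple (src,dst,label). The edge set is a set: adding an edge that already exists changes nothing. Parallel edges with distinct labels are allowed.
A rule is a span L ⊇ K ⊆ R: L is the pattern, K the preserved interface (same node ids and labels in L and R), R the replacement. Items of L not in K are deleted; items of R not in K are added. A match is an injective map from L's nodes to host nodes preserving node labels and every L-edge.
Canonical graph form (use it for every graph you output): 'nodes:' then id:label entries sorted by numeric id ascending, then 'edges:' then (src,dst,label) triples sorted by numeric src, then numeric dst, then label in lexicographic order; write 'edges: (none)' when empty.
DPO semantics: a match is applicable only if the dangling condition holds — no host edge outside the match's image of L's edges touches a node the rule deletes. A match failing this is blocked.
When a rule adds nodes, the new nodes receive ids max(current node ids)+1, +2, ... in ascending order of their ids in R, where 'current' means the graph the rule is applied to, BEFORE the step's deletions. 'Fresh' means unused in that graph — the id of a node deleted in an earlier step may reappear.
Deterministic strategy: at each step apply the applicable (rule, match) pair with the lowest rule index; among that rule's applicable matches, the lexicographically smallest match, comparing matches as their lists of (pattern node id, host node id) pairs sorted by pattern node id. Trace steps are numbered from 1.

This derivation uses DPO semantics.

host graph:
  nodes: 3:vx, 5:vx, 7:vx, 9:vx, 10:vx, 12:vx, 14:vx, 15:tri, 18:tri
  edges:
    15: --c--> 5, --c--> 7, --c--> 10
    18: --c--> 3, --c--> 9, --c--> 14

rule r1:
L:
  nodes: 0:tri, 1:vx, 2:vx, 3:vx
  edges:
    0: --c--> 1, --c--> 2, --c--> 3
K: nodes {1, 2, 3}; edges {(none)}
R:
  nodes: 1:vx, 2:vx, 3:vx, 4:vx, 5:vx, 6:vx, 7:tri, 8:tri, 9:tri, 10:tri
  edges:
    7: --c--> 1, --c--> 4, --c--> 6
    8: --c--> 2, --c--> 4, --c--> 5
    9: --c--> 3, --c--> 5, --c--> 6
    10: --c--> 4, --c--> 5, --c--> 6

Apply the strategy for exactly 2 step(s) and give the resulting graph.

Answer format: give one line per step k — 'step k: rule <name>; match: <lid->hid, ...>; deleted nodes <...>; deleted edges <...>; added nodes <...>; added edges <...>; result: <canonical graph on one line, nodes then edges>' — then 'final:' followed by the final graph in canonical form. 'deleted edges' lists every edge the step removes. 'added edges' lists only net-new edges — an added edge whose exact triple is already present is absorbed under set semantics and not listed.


step 1: rule r1; match: 0->15, 1->5, 2->7, 3->10; deleted nodes 15; deleted edges (15,5,c); (15,7,c); (15,10,c); added nodes 19, 20, 21, 22, 23, 24, 25; added edges (22,5,c); (22,19,c); (22,21,c); (23,7,c); (23,19,c); (23,20,c); (24,10,c); (24,20,c); (24,21,c); (25,19,c); (25,20,c); (25,21,c); result: nodes: 3:vx, 5:vx, 7:vx, 9:vx, 10:vx, 12:vx, 14:vx, 18:tri, 19:vx, 20:vx, 21:vx, 22:tri, 23:tri, 24:tri, 25:tri edges: (18,3,c); (18,9,c); (18,14,c); (22,5,c); (22,19,c); (22,21,c); (23,7,c); (23,19,c); (23,20,c); (24,10,c); (24,20,c); (24,21,c); (25,19,c); (25,20,c); (25,21,c)
step 2: rule r1; match: 0->18, 1->3, 2->9, 3->14; deleted nodes 18; deleted edges (18,3,c); (18,9,c); (18,14,c); added nodes 26, 27, 28, 29, 30, 31, 32; added edges (29,3,c); (29,26,c); (29,28,c); (30,9,c); (30,26,c); (30,27,c); (31,14,c); (31,27,c); (31,28,c); (32,26,c); (32,27,c); (32,28,c); result: nodes: 3:vx, 5:vx, 7:vx, 9:vx, 10:vx, 12:vx, 14:vx, 19:vx, 20:vx, 21:vx, 22:tri, 23:tri, 24:tri, 25:tri, 26:vx, 27:vx, 28:vx, 29:tri, 30:tri, 31:tri, 32:tri edges: (22,5,c); (22,19,c); (22,21,c); (23,7,c); (23,19,c); (23,20,c); (24,10,c); (24,20,c); (24,21,c); (25,19,c); (25,20,c); (25,21,c); (29,3,c); (29,26,c); (29,28,c); (30,9,c); (30,26,c); (30,27,c); (31,14,c); (31,27,c); (31,28,c); (32,26,c); (32,27,c); (32,28,c)
final:
nodes: 3:vx, 5:vx, 7:vx, 9:vx, 10:vx, 12:vx, 14:vx, 19:vx, 20:vx, 21:vx, 22:tri, 23:tri, 24:tri, 25:tri, 26:vx, 27:vx, 28:vx, 29:tri, 30:tri, 31:tri, 32:tri
edges: (22,5,c); (22,19,c); (22,21,c); (23,7,c); (23,19,c); (23,20,c); (24,10,c); (24,20,c); (24,21,c); (25,19,c); (25,20,c); (25,21,c); (29,3,c); (29,26,c); (29,28,c); (30,9,c); (30,26,c); (30,27,c); (31,14,c); (31,27,c); (31,28,c); (32,26,c); (32,27,c); (32,28,c)


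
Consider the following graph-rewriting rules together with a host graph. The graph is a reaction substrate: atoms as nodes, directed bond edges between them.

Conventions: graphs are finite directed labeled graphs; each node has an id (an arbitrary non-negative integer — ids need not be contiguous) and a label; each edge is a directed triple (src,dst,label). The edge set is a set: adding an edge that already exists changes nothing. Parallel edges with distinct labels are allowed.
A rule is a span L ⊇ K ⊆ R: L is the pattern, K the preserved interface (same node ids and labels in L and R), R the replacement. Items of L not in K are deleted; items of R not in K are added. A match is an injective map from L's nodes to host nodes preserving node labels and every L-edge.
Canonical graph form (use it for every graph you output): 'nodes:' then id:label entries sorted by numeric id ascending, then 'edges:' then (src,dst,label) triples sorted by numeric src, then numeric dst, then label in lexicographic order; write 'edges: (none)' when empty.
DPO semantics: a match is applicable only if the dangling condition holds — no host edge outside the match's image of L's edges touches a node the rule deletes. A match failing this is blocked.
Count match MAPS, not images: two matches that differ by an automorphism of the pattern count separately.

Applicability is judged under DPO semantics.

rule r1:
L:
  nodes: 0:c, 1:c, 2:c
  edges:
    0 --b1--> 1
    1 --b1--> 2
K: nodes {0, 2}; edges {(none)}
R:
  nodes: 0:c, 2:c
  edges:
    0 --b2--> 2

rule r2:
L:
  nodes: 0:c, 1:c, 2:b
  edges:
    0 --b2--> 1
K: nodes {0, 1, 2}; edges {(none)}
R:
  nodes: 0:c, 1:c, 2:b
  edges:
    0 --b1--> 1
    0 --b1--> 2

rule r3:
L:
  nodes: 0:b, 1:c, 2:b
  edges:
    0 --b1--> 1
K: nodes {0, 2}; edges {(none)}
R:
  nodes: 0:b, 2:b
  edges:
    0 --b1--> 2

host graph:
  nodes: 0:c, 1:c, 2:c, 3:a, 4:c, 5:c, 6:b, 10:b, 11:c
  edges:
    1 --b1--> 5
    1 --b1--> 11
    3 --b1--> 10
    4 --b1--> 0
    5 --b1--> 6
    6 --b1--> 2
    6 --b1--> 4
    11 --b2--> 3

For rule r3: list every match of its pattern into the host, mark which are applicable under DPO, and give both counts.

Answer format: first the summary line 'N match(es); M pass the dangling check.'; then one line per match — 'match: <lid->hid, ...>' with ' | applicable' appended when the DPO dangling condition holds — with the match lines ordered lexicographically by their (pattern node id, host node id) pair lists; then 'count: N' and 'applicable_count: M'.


2 match(es); 1 pass the dangling check.
match: 0->6, 1->2, 2->10 | applicable
match: 0->6, 1->4, 2->10
count: 2
applicable_count: 1
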